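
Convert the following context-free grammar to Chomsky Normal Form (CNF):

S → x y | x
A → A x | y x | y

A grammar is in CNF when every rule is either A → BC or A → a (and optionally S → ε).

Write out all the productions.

TX → x; TY → y; S → x; A → y; S → TX TY; A → A TX; A → TY TX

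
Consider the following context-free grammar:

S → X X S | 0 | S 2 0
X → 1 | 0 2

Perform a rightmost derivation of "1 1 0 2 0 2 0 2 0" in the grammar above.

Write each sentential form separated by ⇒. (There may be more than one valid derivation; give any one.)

S ⇒ X X S ⇒ X X S 2 0 ⇒ X X S 2 0 2 0 ⇒ X X S 2 0 2 0 2 0 ⇒ X X 0 2 0 2 0 2 0 ⇒ X 1 0 2 0 2 0 2 0 ⇒ 1 1 0 2 0 2 0 2 0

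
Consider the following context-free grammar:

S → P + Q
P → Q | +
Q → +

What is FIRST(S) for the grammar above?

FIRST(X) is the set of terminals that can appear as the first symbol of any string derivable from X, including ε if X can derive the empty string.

We compute FIRST(S) using the standard algorithm.
FIRST(P) = {+}
FIRST(Q) = {+}
FIRST(S) = {+}
Therefore, FIRST(S) = {+}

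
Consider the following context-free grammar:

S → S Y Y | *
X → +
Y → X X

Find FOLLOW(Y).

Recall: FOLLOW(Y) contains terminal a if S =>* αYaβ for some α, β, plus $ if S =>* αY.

We compute FOLLOW(Y) using the standard algorithm.
FOLLOW(S) starts with {$}.
FIRST(S) = {*}
FIRST(X) = {+}
FIRST(Y) = {+}
FOLLOW(S) = {$, +}
FOLLOW(X) = {$, +}
FOLLOW(Y) = {$, +}
Therefore, FOLLOW(Y) = {$, +}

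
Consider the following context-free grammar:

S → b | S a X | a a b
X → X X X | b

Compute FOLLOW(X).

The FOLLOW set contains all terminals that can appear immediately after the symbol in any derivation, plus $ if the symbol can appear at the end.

We compute FOLLOW(X) using the standard algorithm.
FOLLOW(S) starts with {$}.
FIRST(S) = {a, b}
FIRST(X) = {b}
FOLLOW(S) = {$, a}
FOLLOW(X) = {$, a, b}
Therefore, FOLLOW(X) = {$, a, b}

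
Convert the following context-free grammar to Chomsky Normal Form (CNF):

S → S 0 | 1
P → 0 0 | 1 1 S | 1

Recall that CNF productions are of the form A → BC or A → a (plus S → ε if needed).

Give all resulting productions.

T0 → 0; S → 1; T1 → 1; P → 1; S → S T0; P → T0 T0; P → T1 X0; X0 → T1 S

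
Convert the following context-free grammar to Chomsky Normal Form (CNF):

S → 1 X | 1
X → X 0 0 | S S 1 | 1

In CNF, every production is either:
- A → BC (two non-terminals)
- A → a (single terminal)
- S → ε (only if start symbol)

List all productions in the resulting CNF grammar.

T1 → 1; S → 1; T0 → 0; X → 1; S → T1 X; X → X X0; X0 → T0 T0; X → S X1; X1 → S T1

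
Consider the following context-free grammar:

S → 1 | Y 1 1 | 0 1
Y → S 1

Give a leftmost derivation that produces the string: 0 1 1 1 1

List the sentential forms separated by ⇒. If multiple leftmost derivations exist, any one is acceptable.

S ⇒ Y 1 1 ⇒ S 1 1 1 ⇒ 0 1 1 1 1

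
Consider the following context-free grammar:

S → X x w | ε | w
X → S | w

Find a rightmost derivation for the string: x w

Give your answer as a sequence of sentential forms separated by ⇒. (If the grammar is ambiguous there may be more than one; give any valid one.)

S ⇒ X x w ⇒ S x w ⇒ x w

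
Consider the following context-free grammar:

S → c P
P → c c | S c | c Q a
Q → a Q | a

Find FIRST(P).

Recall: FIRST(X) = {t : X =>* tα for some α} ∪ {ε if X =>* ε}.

We compute FIRST(P) using the standard algorithm.
FIRST(P) = {c}
FIRST(Q) = {a}
FIRST(S) = {c}
Therefore, FIRST(P) = {c}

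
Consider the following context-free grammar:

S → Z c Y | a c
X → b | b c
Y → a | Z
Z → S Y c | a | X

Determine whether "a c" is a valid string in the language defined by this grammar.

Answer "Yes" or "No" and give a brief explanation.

Yes - a valid derivation exists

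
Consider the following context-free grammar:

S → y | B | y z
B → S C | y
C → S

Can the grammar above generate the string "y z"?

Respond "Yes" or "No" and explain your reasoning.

Yes - a valid derivation exists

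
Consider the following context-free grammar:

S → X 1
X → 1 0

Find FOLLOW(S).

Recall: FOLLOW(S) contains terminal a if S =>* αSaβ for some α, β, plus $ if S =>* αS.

We compute FOLLOW(S) using the standard algorithm.
FOLLOW(S) starts with {$}.
FIRST(S) = {1}
FIRST(X) = {1}
FOLLOW(S) = {$}
FOLLOW(X) = {1}
Therefore, FOLLOW(S) = {$}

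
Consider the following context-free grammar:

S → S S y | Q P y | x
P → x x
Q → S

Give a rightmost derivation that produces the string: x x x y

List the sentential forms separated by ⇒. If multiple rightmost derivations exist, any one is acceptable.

S ⇒ Q P y ⇒ Q x x y ⇒ S x x y ⇒ x x x y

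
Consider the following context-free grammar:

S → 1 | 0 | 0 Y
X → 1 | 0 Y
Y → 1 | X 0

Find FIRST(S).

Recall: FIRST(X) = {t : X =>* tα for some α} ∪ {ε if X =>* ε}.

We compute FIRST(S) using the standard algorithm.
FIRST(S) = {0, 1}
FIRST(X) = {0, 1}
FIRST(Y) = {0, 1}
Therefore, FIRST(S) = {0, 1}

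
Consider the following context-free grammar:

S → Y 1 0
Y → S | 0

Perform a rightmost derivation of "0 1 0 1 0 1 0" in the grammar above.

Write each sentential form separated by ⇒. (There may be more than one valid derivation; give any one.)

S ⇒ Y 1 0 ⇒ S 1 0 ⇒ Y 1 0 1 0 ⇒ S 1 0 1 0 ⇒ Y 1 0 1 0 1 0 ⇒ 0 1 0 1 0 1 0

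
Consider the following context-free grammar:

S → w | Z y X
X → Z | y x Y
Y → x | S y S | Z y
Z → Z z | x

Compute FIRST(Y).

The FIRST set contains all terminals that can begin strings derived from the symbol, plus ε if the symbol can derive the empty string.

We compute FIRST(Y) using the standard algorithm.
FIRST(S) = {w, x}
FIRST(X) = {x, y}
FIRST(Y) = {w, x}
FIRST(Z) = {x}
Therefore, FIRST(Y) = {w, x}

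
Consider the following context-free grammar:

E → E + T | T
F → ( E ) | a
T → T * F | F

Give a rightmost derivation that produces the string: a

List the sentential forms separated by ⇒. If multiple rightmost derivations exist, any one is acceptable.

E ⇒ T ⇒ F ⇒ a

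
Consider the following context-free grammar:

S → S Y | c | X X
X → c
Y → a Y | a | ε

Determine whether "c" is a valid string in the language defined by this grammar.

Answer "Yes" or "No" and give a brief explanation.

Yes - a valid derivation exists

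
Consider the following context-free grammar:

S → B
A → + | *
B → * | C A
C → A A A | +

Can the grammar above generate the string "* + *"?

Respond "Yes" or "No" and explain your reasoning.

No - no valid derivation exists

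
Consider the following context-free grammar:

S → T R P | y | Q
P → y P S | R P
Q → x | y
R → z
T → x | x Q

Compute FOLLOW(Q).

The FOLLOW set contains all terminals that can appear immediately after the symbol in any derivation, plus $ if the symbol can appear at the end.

We compute FOLLOW(Q) using the standard algorithm.
FOLLOW(S) starts with {$}.
FIRST(P) = {y, z}
FIRST(Q) = {x, y}
FIRST(R) = {z}
FIRST(S) = {x, y}
FIRST(T) = {x}
FOLLOW(P) = {$, x, y}
FOLLOW(Q) = {$, x, y, z}
FOLLOW(R) = {y, z}
FOLLOW(S) = {$, x, y}
FOLLOW(T) = {z}
Therefore, FOLLOW(Q) = {$, x, y, z}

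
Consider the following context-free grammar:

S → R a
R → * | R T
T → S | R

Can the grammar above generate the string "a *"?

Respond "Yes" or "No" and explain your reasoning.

No - no valid derivation exists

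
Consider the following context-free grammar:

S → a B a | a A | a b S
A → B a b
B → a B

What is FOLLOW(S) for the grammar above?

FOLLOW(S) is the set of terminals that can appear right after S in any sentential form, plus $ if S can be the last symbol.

We compute FOLLOW(S) using the standard algorithm.
FOLLOW(S) starts with {$}.
FIRST(A) = {a}
FIRST(B) = {a}
FIRST(S) = {a}
FOLLOW(A) = {$}
FOLLOW(B) = {a}
FOLLOW(S) = {$}
Therefore, FOLLOW(S) = {$}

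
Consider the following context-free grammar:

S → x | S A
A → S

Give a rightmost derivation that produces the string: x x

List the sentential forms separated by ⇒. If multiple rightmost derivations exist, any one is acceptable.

S ⇒ S A ⇒ S S ⇒ S x ⇒ x x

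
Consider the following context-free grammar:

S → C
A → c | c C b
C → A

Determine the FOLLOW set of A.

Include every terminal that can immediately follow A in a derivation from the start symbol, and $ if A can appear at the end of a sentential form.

We compute FOLLOW(A) using the standard algorithm.
FOLLOW(S) starts with {$}.
FIRST(A) = {c}
FIRST(C) = {c}
FIRST(S) = {c}
FOLLOW(A) = {$, b}
FOLLOW(C) = {$, b}
FOLLOW(S) = {$}
Therefore, FOLLOW(A) = {$, b}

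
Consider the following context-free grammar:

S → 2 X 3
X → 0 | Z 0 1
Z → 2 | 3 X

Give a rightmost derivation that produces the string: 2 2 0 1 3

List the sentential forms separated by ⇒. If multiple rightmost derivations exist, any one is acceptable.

S ⇒ 2 X 3 ⇒ 2 Z 0 1 3 ⇒ 2 2 0 1 3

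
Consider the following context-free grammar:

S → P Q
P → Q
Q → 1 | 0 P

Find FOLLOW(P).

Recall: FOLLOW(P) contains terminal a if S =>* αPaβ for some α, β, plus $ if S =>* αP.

We compute FOLLOW(P) using the standard algorithm.
FOLLOW(S) starts with {$}.
FIRST(P) = {0, 1}
FIRST(Q) = {0, 1}
FIRST(S) = {0, 1}
FOLLOW(P) = {$, 0, 1}
FOLLOW(Q) = {$, 0, 1}
FOLLOW(S) = {$}
Therefore, FOLLOW(P) = {$, 0, 1}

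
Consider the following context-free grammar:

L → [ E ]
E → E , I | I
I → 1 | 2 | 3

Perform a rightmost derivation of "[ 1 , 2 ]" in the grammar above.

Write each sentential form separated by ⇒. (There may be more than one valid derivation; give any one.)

L ⇒ [ E ] ⇒ [ E , I ] ⇒ [ E , 2 ] ⇒ [ I , 2 ] ⇒ [ 1 , 2 ]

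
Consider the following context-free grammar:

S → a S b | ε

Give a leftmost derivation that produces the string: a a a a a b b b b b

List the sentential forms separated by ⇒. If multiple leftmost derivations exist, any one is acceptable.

S ⇒ a S b ⇒ a a S b b ⇒ a a a S b b b ⇒ a a a a S b b b b ⇒ a a a a a S b b b b b ⇒ a a a a a b b b b b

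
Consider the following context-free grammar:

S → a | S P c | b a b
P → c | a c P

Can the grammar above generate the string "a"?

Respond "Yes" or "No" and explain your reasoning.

Yes - a valid derivation exists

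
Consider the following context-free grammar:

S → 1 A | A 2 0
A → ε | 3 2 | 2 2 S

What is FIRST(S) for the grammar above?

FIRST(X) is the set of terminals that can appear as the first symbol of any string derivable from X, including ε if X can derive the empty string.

We compute FIRST(S) using the standard algorithm.
FIRST(A) = {2, 3, ε}
FIRST(S) = {1, 2, 3}
Therefore, FIRST(S) = {1, 2, 3}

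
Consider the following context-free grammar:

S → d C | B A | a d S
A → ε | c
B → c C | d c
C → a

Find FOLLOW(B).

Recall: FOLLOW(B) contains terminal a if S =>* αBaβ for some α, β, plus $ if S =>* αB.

We compute FOLLOW(B) using the standard algorithm.
FOLLOW(S) starts with {$}.
FIRST(A) = {c, ε}
FIRST(B) = {c, d}
FIRST(C) = {a}
FIRST(S) = {a, c, d}
FOLLOW(A) = {$}
FOLLOW(B) = {$, c}
FOLLOW(C) = {$, c}
FOLLOW(S) = {$}
Therefore, FOLLOW(B) = {$, c}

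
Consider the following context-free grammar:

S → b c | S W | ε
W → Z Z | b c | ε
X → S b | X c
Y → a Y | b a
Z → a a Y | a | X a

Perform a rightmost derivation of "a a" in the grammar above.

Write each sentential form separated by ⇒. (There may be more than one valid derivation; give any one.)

S ⇒ S W ⇒ S Z Z ⇒ S Z a ⇒ S a a ⇒ a a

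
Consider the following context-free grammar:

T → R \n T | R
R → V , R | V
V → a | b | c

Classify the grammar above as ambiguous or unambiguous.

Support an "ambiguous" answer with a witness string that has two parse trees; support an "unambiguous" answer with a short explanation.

Unambiguous - every string in the language has a unique parse tree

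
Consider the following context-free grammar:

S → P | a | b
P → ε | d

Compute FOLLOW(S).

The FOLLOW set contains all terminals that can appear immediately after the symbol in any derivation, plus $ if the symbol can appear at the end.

We compute FOLLOW(S) using the standard algorithm.
FOLLOW(S) starts with {$}.
FIRST(P) = {d, ε}
FIRST(S) = {a, b, d, ε}
FOLLOW(P) = {$}
FOLLOW(S) = {$}
Therefore, FOLLOW(S) = {$}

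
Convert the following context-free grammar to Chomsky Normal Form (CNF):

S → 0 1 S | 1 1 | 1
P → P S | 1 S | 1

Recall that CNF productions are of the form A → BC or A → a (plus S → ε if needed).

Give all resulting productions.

T0 → 0; T1 → 1; S → 1; P → 1; S → T0 X0; X0 → T1 S; S → T1 T1; P → P S; P → T1 S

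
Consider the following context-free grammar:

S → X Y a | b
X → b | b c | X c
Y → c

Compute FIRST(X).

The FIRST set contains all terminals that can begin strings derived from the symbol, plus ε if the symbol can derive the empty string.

We compute FIRST(X) using the standard algorithm.
FIRST(S) = {b}
FIRST(X) = {b}
FIRST(Y) = {c}
Therefore, FIRST(X) = {b}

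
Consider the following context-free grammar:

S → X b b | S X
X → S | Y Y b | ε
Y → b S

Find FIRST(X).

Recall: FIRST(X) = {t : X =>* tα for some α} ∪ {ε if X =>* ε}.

We compute FIRST(X) using the standard algorithm.
FIRST(S) = {b}
FIRST(X) = {b, ε}
FIRST(Y) = {b}
Therefore, FIRST(X) = {b, ε}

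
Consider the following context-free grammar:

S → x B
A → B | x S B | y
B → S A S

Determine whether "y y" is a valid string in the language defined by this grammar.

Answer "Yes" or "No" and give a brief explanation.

No - no valid derivation exists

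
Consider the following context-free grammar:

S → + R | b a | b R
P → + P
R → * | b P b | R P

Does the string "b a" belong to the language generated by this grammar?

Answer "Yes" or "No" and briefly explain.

Yes - a valid derivation exists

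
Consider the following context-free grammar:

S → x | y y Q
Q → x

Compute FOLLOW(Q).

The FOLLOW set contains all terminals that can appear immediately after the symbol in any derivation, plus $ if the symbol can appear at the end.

We compute FOLLOW(Q) using the standard algorithm.
FOLLOW(S) starts with {$}.
FIRST(Q) = {x}
FIRST(S) = {x, y}
FOLLOW(Q) = {$}
FOLLOW(S) = {$}
Therefore, FOLLOW(Q) = {$}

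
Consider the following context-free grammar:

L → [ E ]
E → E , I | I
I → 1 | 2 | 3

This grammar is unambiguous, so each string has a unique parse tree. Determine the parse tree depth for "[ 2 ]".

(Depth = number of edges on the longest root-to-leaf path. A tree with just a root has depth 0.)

3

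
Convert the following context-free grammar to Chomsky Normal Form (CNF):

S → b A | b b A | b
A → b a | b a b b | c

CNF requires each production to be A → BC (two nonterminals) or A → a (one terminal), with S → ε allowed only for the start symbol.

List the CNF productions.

TB → b; S → b; TA → a; A → c; S → TB A; S → TB X0; X0 → TB A; A → TB TA; A → TB X1; X1 → TA X2; X2 → TB TB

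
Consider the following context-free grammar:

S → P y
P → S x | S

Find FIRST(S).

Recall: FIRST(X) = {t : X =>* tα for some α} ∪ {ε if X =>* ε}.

We compute FIRST(S) using the standard algorithm.
FIRST(P) = {}
FIRST(S) = {}
Therefore, FIRST(S) = {}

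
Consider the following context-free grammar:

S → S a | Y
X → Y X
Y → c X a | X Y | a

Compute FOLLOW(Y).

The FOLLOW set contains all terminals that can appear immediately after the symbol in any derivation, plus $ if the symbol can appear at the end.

We compute FOLLOW(Y) using the standard algorithm.
FOLLOW(S) starts with {$}.
FIRST(S) = {a, c}
FIRST(X) = {a, c}
FIRST(Y) = {a, c}
FOLLOW(S) = {$, a}
FOLLOW(X) = {a, c}
FOLLOW(Y) = {$, a, c}
Therefore, FOLLOW(Y) = {$, a, c}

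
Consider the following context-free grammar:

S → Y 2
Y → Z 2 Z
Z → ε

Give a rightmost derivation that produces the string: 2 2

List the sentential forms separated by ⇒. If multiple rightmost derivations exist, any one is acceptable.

S ⇒ Y 2 ⇒ Z 2 Z 2 ⇒ Z 2 2 ⇒ 2 2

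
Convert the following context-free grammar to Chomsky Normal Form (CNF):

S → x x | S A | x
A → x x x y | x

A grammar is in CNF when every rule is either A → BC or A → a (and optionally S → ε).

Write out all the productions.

TX → x; S → x; TY → y; A → x; S → TX TX; S → S A; A → TX X0; X0 → TX X1; X1 → TX TY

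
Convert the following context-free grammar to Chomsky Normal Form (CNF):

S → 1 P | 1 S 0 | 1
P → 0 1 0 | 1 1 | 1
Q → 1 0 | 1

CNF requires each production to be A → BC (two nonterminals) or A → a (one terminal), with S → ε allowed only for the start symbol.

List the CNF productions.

T1 → 1; T0 → 0; S → 1; P → 1; Q → 1; S → T1 P; S → T1 X0; X0 → S T0; P → T0 X1; X1 → T1 T0; P → T1 T1; Q → T1 T0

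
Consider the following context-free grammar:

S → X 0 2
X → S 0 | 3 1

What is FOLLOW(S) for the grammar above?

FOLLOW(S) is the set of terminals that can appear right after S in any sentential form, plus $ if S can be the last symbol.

We compute FOLLOW(S) using the standard algorithm.
FOLLOW(S) starts with {$}.
FIRST(S) = {3}
FIRST(X) = {3}
FOLLOW(S) = {$, 0}
FOLLOW(X) = {0}
Therefore, FOLLOW(S) = {$, 0}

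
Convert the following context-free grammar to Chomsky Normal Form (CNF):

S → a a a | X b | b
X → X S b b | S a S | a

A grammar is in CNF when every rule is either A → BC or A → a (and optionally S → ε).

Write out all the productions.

TA → a; TB → b; S → b; X → a; S → TA X0; X0 → TA TA; S → X TB; X → X X1; X1 → S X2; X2 → TB TB; X → S X3; X3 → TA S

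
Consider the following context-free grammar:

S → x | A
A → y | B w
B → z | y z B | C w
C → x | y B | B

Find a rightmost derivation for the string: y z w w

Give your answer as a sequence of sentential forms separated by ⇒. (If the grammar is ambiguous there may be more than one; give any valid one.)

S ⇒ A ⇒ B w ⇒ C w w ⇒ y B w w ⇒ y z w w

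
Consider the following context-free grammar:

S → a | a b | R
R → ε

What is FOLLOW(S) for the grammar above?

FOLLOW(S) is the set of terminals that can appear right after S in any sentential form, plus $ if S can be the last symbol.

We compute FOLLOW(S) using the standard algorithm.
FOLLOW(S) starts with {$}.
FIRST(R) = {ε}
FIRST(S) = {a, ε}
FOLLOW(R) = {$}
FOLLOW(S) = {$}
Therefore, FOLLOW(S) = {$}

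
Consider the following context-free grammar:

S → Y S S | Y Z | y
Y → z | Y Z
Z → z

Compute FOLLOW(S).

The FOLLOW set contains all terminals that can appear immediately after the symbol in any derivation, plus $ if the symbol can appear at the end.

We compute FOLLOW(S) using the standard algorithm.
FOLLOW(S) starts with {$}.
FIRST(S) = {y, z}
FIRST(Y) = {z}
FIRST(Z) = {z}
FOLLOW(S) = {$, y, z}
FOLLOW(Y) = {y, z}
FOLLOW(Z) = {$, y, z}
Therefore, FOLLOW(S) = {$, y, z}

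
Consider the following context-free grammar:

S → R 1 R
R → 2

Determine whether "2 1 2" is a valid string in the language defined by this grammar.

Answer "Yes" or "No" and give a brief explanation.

Yes - a valid derivation exists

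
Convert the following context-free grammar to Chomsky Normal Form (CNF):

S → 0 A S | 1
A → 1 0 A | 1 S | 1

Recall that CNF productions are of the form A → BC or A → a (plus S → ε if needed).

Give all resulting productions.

T0 → 0; S → 1; T1 → 1; A → 1; S → T0 X0; X0 → A S; A → T1 X1; X1 → T0 A; A → T1 S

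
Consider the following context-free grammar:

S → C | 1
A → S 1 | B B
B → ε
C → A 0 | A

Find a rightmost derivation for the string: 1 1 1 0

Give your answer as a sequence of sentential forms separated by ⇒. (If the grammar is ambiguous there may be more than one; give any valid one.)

S ⇒ C ⇒ A 0 ⇒ S 1 0 ⇒ C 1 0 ⇒ A 1 0 ⇒ S 1 1 0 ⇒ 1 1 1 0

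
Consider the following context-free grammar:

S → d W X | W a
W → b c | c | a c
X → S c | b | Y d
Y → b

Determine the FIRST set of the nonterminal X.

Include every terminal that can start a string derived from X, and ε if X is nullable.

We compute FIRST(X) using the standard algorithm.
FIRST(S) = {a, b, c, d}
FIRST(W) = {a, b, c}
FIRST(X) = {a, b, c, d}
FIRST(Y) = {b}
Therefore, FIRST(X) = {a, b, c, d}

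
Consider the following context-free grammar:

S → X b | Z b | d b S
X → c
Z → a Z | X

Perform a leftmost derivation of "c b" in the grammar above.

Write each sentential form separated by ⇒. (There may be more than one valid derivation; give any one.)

S ⇒ Z b ⇒ X b ⇒ c b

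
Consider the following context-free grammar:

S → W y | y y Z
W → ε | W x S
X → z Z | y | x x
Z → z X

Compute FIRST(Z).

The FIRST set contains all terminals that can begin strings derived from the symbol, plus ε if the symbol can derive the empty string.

We compute FIRST(Z) using the standard algorithm.
FIRST(S) = {x, y}
FIRST(W) = {x, ε}
FIRST(X) = {x, y, z}
FIRST(Z) = {z}
Therefore, FIRST(Z) = {z}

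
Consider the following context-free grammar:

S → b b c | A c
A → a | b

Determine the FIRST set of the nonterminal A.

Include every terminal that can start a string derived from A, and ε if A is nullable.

We compute FIRST(A) using the standard algorithm.
FIRST(A) = {a, b}
FIRST(S) = {a, b}
Therefore, FIRST(A) = {a, b}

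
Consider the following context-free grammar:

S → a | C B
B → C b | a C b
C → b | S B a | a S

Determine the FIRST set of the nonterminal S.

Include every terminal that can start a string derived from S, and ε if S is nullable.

We compute FIRST(S) using the standard algorithm.
FIRST(B) = {a, b}
FIRST(C) = {a, b}
FIRST(S) = {a, b}
Therefore, FIRST(S) = {a, b}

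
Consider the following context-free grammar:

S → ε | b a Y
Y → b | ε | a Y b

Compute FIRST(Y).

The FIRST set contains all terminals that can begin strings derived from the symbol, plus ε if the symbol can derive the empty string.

We compute FIRST(Y) using the standard algorithm.
FIRST(S) = {b, ε}
FIRST(Y) = {a, b, ε}
Therefore, FIRST(Y) = {a, b, ε}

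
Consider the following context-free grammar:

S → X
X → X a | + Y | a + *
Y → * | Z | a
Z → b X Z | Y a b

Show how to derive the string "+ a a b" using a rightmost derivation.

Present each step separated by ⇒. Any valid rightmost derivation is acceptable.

S ⇒ X ⇒ + Y ⇒ + Z ⇒ + Y a b ⇒ + a a b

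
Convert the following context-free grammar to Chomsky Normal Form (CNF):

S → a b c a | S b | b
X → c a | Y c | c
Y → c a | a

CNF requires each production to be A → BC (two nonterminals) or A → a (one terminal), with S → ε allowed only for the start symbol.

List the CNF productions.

TA → a; TB → b; TC → c; S → b; X → c; Y → a; S → TA X0; X0 → TB X1; X1 → TC TA; S → S TB; X → TC TA; X → Y TC; Y → TC TA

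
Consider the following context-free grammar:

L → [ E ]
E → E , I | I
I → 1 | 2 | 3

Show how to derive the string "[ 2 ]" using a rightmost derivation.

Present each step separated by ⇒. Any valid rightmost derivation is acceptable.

L ⇒ [ E ] ⇒ [ I ] ⇒ [ 2 ]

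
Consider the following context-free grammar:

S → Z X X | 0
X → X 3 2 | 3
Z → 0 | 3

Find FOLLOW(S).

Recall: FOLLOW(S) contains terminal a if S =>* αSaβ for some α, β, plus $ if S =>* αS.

We compute FOLLOW(S) using the standard algorithm.
FOLLOW(S) starts with {$}.
FIRST(S) = {0, 3}
FIRST(X) = {3}
FIRST(Z) = {0, 3}
FOLLOW(S) = {$}
FOLLOW(X) = {$, 3}
FOLLOW(Z) = {3}
Therefore, FOLLOW(S) = {$}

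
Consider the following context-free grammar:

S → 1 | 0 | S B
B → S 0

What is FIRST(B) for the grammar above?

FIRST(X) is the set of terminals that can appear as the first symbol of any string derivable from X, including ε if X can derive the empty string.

We compute FIRST(B) using the standard algorithm.
FIRST(B) = {0, 1}
FIRST(S) = {0, 1}
Therefore, FIRST(B) = {0, 1}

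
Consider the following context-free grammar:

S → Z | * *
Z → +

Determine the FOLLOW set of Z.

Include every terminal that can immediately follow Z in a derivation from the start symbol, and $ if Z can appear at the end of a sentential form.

We compute FOLLOW(Z) using the standard algorithm.
FOLLOW(S) starts with {$}.
FIRST(S) = {*, +}
FIRST(Z) = {+}
FOLLOW(S) = {$}
FOLLOW(Z) = {$}
Therefore, FOLLOW(Z) = {$}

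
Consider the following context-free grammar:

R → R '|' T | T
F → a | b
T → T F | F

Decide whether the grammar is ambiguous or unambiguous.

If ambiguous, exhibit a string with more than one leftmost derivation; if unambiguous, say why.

Unambiguous - every string in the language has a unique leftmost derivation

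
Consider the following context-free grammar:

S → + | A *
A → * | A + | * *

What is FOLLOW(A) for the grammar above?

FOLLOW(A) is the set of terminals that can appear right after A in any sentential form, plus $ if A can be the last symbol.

We compute FOLLOW(A) using the standard algorithm.
FOLLOW(S) starts with {$}.
FIRST(A) = {*}
FIRST(S) = {*, +}
FOLLOW(A) = {*, +}
FOLLOW(S) = {$}
Therefore, FOLLOW(A) = {*, +}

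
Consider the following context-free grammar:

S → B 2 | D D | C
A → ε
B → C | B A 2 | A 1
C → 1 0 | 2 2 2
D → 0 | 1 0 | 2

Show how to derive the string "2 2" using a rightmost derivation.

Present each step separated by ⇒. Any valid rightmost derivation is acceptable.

S ⇒ D D ⇒ D 2 ⇒ 2 2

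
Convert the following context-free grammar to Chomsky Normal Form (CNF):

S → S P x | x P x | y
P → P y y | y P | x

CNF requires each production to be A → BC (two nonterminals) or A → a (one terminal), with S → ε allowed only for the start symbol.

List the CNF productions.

TX → x; S → y; TY → y; P → x; S → S X0; X0 → P TX; S → TX X1; X1 → P TX; P → P X2; X2 → TY TY; P → TY P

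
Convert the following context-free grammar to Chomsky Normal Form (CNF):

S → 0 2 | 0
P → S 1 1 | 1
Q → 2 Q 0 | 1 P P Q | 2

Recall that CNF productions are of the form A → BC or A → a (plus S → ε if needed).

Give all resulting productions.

T0 → 0; T2 → 2; S → 0; T1 → 1; P → 1; Q → 2; S → T0 T2; P → S X0; X0 → T1 T1; Q → T2 X1; X1 → Q T0; Q → T1 X2; X2 → P X3; X3 → P Q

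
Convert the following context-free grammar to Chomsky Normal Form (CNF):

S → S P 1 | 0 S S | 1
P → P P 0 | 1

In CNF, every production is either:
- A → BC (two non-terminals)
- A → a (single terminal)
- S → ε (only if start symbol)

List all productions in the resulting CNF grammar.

T1 → 1; T0 → 0; S → 1; P → 1; S → S X0; X0 → P T1; S → T0 X1; X1 → S S; P → P X2; X2 → P T0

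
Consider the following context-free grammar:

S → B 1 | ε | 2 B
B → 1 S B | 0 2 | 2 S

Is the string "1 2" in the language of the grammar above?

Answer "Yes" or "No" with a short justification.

No - no valid derivation exists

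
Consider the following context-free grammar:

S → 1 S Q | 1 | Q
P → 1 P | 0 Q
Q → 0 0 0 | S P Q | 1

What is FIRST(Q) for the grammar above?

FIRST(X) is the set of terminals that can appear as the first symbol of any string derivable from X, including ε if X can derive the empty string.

We compute FIRST(Q) using the standard algorithm.
FIRST(P) = {0, 1}
FIRST(Q) = {0, 1}
FIRST(S) = {0, 1}
Therefore, FIRST(Q) = {0, 1}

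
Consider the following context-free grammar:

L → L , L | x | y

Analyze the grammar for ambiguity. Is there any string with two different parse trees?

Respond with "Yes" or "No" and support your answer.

Yes - the string 'x , x , y , x , x' has two distinct parse trees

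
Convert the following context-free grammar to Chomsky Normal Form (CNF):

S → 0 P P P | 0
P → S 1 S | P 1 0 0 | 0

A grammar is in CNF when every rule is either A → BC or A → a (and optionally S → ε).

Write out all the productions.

T0 → 0; S → 0; T1 → 1; P → 0; S → T0 X0; X0 → P X1; X1 → P P; P → S X2; X2 → T1 S; P → P X3; X3 → T1 X4; X4 → T0 T0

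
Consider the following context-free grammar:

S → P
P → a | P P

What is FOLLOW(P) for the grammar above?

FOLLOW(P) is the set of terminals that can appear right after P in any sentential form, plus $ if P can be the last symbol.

We compute FOLLOW(P) using the standard algorithm.
FOLLOW(S) starts with {$}.
FIRST(P) = {a}
FIRST(S) = {a}
FOLLOW(P) = {$, a}
FOLLOW(S) = {$}
Therefore, FOLLOW(P) = {$, a}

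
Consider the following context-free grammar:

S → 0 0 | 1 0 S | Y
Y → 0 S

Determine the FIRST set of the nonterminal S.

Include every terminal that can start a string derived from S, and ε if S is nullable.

We compute FIRST(S) using the standard algorithm.
FIRST(S) = {0, 1}
FIRST(Y) = {0}
Therefore, FIRST(S) = {0, 1}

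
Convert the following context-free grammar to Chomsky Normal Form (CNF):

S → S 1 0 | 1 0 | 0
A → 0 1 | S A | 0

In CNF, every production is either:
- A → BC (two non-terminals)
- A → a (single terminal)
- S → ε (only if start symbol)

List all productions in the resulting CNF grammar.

T1 → 1; T0 → 0; S → 0; A → 0; S → S X0; X0 → T1 T0; S → T1 T0; A → T0 T1; A → S A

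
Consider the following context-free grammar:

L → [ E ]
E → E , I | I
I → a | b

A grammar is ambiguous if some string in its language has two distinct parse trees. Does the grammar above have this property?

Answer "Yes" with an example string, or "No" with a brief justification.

No - the grammar is unambiguous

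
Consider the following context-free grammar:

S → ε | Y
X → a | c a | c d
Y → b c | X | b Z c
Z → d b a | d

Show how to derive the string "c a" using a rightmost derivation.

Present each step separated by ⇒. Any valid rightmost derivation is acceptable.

S ⇒ Y ⇒ X ⇒ c a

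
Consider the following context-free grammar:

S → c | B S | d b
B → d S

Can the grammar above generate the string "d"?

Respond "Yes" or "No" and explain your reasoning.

No - no valid derivation exists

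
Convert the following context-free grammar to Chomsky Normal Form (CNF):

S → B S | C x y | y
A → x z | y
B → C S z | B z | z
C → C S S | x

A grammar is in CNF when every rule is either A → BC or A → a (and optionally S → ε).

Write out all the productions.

TX → x; TY → y; S → y; TZ → z; A → y; B → z; C → x; S → B S; S → C X0; X0 → TX TY; A → TX TZ; B → C X1; X1 → S TZ; B → B TZ; C → C X2; X2 → S S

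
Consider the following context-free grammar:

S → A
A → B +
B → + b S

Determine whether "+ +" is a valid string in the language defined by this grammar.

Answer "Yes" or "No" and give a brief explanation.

No - no valid derivation exists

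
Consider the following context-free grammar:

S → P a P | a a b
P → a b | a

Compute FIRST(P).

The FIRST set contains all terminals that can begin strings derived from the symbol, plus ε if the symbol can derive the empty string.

We compute FIRST(P) using the standard algorithm.
FIRST(P) = {a}
FIRST(S) = {a}
Therefore, FIRST(P) = {a}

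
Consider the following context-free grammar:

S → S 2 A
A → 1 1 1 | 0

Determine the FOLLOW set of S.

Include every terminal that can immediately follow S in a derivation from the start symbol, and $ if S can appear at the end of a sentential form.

We compute FOLLOW(S) using the standard algorithm.
FOLLOW(S) starts with {$}.
FIRST(A) = {0, 1}
FIRST(S) = {}
FOLLOW(A) = {$, 2}
FOLLOW(S) = {$, 2}
Therefore, FOLLOW(S) = {$, 2}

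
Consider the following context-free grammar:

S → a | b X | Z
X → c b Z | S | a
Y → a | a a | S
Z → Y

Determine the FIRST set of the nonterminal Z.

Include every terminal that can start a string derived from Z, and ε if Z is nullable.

We compute FIRST(Z) using the standard algorithm.
FIRST(S) = {a, b}
FIRST(X) = {a, b, c}
FIRST(Y) = {a, b}
FIRST(Z) = {a, b}
Therefore, FIRST(Z) = {a, b}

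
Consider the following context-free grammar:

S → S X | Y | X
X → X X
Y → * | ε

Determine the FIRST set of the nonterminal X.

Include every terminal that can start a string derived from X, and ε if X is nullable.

We compute FIRST(X) using the standard algorithm.
FIRST(S) = {*, ε}
FIRST(X) = {}
FIRST(Y) = {*, ε}
Therefore, FIRST(X) = {}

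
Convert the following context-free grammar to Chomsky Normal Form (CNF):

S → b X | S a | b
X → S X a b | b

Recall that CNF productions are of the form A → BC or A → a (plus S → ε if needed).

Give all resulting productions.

TB → b; TA → a; S → b; X → b; S → TB X; S → S TA; X → S X0; X0 → X X1; X1 → TA TB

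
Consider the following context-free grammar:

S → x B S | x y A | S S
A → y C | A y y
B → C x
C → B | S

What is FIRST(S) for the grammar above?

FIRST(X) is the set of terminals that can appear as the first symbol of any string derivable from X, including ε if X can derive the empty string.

We compute FIRST(S) using the standard algorithm.
FIRST(A) = {y}
FIRST(B) = {x}
FIRST(C) = {x}
FIRST(S) = {x}
Therefore, FIRST(S) = {x}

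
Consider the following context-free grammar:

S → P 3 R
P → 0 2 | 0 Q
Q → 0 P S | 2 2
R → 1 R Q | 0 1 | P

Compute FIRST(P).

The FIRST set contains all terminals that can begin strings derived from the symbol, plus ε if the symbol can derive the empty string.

We compute FIRST(P) using the standard algorithm.
FIRST(P) = {0}
FIRST(Q) = {0, 2}
FIRST(R) = {0, 1}
FIRST(S) = {0}
Therefore, FIRST(P) = {0}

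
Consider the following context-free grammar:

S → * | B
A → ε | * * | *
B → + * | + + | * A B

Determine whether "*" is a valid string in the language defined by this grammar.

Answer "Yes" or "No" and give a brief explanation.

Yes - a valid derivation exists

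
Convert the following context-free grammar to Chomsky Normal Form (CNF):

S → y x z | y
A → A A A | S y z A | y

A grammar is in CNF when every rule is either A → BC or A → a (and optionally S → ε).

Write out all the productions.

TY → y; TX → x; TZ → z; S → y; A → y; S → TY X0; X0 → TX TZ; A → A X1; X1 → A A; A → S X2; X2 → TY X3; X3 → TZ A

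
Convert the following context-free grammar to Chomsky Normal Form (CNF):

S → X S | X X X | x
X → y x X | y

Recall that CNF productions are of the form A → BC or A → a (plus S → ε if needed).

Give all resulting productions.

S → x; TY → y; TX → x; X → y; S → X S; S → X X0; X0 → X X; X → TY X1; X1 → TX X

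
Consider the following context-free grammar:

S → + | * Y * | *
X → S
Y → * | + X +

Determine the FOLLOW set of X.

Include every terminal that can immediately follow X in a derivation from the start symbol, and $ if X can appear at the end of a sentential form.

We compute FOLLOW(X) using the standard algorithm.
FOLLOW(S) starts with {$}.
FIRST(S) = {*, +}
FIRST(X) = {*, +}
FIRST(Y) = {*, +}
FOLLOW(S) = {$, +}
FOLLOW(X) = {+}
FOLLOW(Y) = {*}
Therefore, FOLLOW(X) = {+}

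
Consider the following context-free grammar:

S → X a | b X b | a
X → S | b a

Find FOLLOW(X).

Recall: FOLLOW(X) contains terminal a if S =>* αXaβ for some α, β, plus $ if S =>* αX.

We compute FOLLOW(X) using the standard algorithm.
FOLLOW(S) starts with {$}.
FIRST(S) = {a, b}
FIRST(X) = {a, b}
FOLLOW(S) = {$, a, b}
FOLLOW(X) = {a, b}
Therefore, FOLLOW(X) = {a, b}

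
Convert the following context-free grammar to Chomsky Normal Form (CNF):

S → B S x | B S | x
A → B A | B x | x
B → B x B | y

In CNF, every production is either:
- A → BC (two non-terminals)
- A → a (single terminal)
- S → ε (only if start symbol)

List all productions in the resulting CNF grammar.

TX → x; S → x; A → x; B → y; S → B X0; X0 → S TX; S → B S; A → B A; A → B TX; B → B X1; X1 → TX B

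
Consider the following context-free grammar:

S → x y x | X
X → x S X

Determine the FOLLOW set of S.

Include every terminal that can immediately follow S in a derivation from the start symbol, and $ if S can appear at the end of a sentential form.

We compute FOLLOW(S) using the standard algorithm.
FOLLOW(S) starts with {$}.
FIRST(S) = {x}
FIRST(X) = {x}
FOLLOW(S) = {$, x}
FOLLOW(X) = {$, x}
Therefore, FOLLOW(S) = {$, x}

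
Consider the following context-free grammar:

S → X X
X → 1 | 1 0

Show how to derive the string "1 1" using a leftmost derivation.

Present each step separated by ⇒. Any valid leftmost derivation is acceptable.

S ⇒ X X ⇒ 1 X ⇒ 1 1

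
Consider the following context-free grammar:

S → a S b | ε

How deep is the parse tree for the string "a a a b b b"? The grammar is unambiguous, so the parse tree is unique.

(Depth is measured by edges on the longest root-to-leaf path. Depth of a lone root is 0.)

4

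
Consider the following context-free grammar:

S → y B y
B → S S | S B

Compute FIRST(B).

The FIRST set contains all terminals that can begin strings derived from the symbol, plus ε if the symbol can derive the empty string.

We compute FIRST(B) using the standard algorithm.
FIRST(B) = {y}
FIRST(S) = {y}
Therefore, FIRST(B) = {y}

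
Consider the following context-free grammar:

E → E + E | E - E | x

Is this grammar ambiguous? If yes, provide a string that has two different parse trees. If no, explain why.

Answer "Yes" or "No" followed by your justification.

Yes - the string 'x + x - x + x' has two distinct leftmost derivations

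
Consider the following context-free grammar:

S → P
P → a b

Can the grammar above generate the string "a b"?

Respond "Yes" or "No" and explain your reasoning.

Yes - a valid derivation exists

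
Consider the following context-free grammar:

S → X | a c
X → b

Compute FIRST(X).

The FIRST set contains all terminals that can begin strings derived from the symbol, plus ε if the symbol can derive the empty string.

We compute FIRST(X) using the standard algorithm.
FIRST(S) = {a, b}
FIRST(X) = {b}
Therefore, FIRST(X) = {b}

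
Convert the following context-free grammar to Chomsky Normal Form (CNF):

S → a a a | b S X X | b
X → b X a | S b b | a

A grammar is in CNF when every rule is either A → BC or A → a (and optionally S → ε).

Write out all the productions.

TA → a; TB → b; S → b; X → a; S → TA X0; X0 → TA TA; S → TB X1; X1 → S X2; X2 → X X; X → TB X3; X3 → X TA; X → S X4; X4 → TB TB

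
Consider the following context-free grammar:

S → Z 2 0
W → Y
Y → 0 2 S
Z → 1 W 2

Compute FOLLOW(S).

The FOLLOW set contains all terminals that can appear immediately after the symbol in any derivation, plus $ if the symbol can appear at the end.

We compute FOLLOW(S) using the standard algorithm.
FOLLOW(S) starts with {$}.
FIRST(S) = {1}
FIRST(W) = {0}
FIRST(Y) = {0}
FIRST(Z) = {1}
FOLLOW(S) = {$, 2}
FOLLOW(W) = {2}
FOLLOW(Y) = {2}
FOLLOW(Z) = {2}
Therefore, FOLLOW(S) = {$, 2}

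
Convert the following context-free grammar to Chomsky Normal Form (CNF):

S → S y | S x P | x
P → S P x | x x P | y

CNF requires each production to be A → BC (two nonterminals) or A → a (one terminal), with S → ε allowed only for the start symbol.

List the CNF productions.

TY → y; TX → x; S → x; P → y; S → S TY; S → S X0; X0 → TX P; P → S X1; X1 → P TX; P → TX X2; X2 → TX P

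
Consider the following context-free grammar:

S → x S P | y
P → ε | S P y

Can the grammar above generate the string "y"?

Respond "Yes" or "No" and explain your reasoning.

Yes - a valid derivation exists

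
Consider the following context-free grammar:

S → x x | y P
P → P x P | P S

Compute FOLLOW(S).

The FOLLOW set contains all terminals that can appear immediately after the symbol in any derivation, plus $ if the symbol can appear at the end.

We compute FOLLOW(S) using the standard algorithm.
FOLLOW(S) starts with {$}.
FIRST(P) = {}
FIRST(S) = {x, y}
FOLLOW(P) = {$, x, y}
FOLLOW(S) = {$, x, y}
Therefore, FOLLOW(S) = {$, x, y}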